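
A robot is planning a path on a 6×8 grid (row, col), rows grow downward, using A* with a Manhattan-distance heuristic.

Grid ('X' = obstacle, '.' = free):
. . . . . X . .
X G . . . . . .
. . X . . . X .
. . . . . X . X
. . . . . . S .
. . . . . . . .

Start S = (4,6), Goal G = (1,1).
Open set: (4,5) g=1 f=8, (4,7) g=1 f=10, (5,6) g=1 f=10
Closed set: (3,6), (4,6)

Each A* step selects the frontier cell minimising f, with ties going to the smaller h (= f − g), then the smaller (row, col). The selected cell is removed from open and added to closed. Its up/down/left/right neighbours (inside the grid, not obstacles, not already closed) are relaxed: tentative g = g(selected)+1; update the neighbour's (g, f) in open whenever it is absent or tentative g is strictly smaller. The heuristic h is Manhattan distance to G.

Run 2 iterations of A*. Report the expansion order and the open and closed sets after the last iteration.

order=[(4,5) → (4,4)]; open=[(3,4) g=3 f=8, (4,3) g=3 f=8, (4,7) g=1 f=10, (5,4) g=3 f=10, (5,5) g=2 f=10, (5,6) g=1 f=10]; closed=[(3,6), (4,4), (4,5), (4,6)]

step 1: expand (4,5) (f=8, h=7) → closed; open now [(4,4) g=2 f=8, (4,7) g=1 f=10, (5,5) g=2 f=10, (5,6) g=1 f=10]
step 2: expand (4,4) (f=8, h=6) → closed; open now [(3,4) g=3 f=8, (4,3) g=3 f=8, (4,7) g=1 f=10, (5,4) g=3 f=10, (5,5) g=2 f=10, (5,6) g=1 f=10]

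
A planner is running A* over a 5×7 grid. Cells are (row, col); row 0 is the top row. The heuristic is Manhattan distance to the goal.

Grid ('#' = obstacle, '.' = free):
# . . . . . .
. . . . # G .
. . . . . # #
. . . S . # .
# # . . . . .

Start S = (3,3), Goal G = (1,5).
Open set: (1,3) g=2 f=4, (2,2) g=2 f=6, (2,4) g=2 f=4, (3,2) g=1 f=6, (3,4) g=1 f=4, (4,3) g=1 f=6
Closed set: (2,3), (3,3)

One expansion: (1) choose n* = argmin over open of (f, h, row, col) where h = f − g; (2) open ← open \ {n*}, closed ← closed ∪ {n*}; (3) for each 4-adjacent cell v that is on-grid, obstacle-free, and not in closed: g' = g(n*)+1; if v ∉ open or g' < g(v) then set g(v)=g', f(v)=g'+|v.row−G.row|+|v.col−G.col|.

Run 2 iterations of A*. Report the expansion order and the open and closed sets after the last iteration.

order=[(1,3) → (2,4)]; open=[(0,3) g=3 f=6, (1,2) g=3 f=6, (2,2) g=2 f=6, (3,2) g=1 f=6, (3,4) g=1 f=4, (4,3) g=1 f=6]; closed=[(1,3), (2,3), (2,4), (3,3)]

step 1: expand (1,3) (f=4, h=2) → closed; open now [(0,3) g=3 f=6, (1,2) g=3 f=6, (2,2) g=2 f=6, (2,4) g=2 f=4, (3,2) g=1 f=6, (3,4) g=1 f=4, (4,3) g=1 f=6]
step 2: expand (2,4) (f=4, h=2) → closed; open now [(0,3) g=3 f=6, (1,2) g=3 f=6, (2,2) g=2 f=6, (3,2) g=1 f=6, (3,4) g=1 f=4, (4,3) g=1 f=6]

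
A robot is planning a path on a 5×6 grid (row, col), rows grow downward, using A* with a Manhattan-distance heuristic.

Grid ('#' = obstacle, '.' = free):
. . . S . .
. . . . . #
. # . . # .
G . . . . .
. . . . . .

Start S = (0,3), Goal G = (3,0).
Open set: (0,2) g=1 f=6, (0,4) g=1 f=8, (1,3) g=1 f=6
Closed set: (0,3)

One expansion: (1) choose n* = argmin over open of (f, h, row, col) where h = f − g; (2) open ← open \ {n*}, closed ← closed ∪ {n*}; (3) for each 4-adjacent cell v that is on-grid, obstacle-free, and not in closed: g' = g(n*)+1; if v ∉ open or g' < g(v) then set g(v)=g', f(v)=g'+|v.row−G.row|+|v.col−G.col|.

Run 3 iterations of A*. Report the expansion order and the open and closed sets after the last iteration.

step 1: expand (0,2) (f=6, h=5) → closed; open now [(0,1) g=2 f=6, (0,4) g=1 f=8, (1,2) g=2 f=6, (1,3) g=1 f=6]
step 2: expand (0,1) (f=6, h=4) → closed; open now [(0,0) g=3 f=6, (0,4) g=1 f=8, (1,1) g=3 f=6, (1,2) g=2 f=6, (1,3) g=1 f=6]
step 3: expand (0,0) (f=6, h=3) → closed; open now [(0,4) g=1 f=8, (1,0) g=4 f=6, (1,1) g=3 f=6, (1,2) g=2 f=6, (1,3) g=1 f=6]

order=[(0,2) → (0,1) → (0,0)]; open=[(0,4) g=1 f=8, (1,0) g=4 f=6, (1,1) g=3 f=6, (1,2) g=2 f=6, (1,3) g=1 f=6]; closed=[(0,0), (0,1), (0,2), (0,3)]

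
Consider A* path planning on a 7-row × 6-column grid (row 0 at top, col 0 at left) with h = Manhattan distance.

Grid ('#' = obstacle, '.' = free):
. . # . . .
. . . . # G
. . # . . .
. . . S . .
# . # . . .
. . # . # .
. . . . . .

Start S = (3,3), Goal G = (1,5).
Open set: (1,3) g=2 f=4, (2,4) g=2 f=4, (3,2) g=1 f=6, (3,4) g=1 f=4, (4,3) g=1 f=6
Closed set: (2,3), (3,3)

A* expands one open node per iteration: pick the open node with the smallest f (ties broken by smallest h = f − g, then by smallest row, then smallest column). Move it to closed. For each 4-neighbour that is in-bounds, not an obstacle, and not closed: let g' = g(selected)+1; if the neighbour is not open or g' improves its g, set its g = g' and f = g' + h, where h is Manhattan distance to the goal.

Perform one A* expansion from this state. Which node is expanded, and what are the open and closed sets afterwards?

step 1: expand (1,3) (f=4, h=2) → closed; open now [(0,3) g=3 f=6, (1,2) g=3 f=6, (2,4) g=2 f=4, (3,2) g=1 f=6, (3,4) g=1 f=4, (4,3) g=1 f=6]

expanded=(1,3); open=[(0,3) g=3 f=6, (1,2) g=3 f=6, (2,4) g=2 f=4, (3,2) g=1 f=6, (3,4) g=1 f=4, (4,3) g=1 f=6]; closed=[(1,3), (2,3), (3,3)]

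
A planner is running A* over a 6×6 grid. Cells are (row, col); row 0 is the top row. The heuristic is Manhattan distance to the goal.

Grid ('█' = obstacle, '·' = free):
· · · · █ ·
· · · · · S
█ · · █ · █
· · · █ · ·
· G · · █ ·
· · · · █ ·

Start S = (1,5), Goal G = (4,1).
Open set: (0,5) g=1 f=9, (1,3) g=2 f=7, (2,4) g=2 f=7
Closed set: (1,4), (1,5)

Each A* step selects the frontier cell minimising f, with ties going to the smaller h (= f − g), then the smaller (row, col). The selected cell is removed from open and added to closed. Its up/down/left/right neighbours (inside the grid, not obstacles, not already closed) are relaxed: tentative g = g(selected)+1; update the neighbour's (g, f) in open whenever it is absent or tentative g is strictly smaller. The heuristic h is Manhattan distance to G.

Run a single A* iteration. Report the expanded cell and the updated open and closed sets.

expanded=(1,3); open=[(0,3) g=3 f=9, (0,5) g=1 f=9, (1,2) g=3 f=7, (2,4) g=2 f=7]; closed=[(1,3), (1,4), (1,5)]

step 1: expand (1,3) (f=7, h=5) → closed; open now [(0,3) g=3 f=9, (0,5) g=1 f=9, (1,2) g=3 f=7, (2,4) g=2 f=7]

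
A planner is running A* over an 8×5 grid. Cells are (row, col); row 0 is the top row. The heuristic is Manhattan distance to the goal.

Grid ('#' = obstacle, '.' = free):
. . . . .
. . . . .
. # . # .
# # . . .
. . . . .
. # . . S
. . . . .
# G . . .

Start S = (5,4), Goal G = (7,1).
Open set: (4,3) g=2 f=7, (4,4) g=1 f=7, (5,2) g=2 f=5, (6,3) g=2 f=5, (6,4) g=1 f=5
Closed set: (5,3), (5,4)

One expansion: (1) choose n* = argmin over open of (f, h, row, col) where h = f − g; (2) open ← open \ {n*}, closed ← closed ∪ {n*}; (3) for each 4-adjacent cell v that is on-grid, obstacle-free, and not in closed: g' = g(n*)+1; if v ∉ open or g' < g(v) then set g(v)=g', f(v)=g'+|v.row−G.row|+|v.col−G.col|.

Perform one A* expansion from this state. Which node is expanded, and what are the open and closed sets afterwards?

step 1: expand (5,2) (f=5, h=3) → closed; open now [(4,2) g=3 f=7, (4,3) g=2 f=7, (4,4) g=1 f=7, (6,2) g=3 f=5, (6,3) g=2 f=5, (6,4) g=1 f=5]

expanded=(5,2); open=[(4,2) g=3 f=7, (4,3) g=2 f=7, (4,4) g=1 f=7, (6,2) g=3 f=5, (6,3) g=2 f=5, (6,4) g=1 f=5]; closed=[(5,2), (5,3), (5,4)]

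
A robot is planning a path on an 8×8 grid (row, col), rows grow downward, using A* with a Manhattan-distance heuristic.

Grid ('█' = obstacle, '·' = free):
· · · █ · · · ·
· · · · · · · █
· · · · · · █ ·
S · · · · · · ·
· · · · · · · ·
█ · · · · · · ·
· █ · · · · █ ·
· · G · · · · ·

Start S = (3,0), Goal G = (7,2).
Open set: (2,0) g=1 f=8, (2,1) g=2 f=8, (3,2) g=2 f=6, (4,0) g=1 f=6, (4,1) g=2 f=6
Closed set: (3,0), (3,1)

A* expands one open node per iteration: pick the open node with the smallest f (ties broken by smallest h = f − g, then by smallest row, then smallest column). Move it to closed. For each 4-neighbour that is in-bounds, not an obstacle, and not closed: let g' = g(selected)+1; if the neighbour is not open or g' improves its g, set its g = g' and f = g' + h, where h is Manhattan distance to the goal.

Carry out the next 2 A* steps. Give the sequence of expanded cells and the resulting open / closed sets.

step 1: expand (3,2) (f=6, h=4) → closed; open now [(2,0) g=1 f=8, (2,1) g=2 f=8, (2,2) g=3 f=8, (3,3) g=3 f=8, (4,0) g=1 f=6, (4,1) g=2 f=6, (4,2) g=3 f=6]
step 2: expand (4,2) (f=6, h=3) → closed; open now [(2,0) g=1 f=8, (2,1) g=2 f=8, (2,2) g=3 f=8, (3,3) g=3 f=8, (4,0) g=1 f=6, (4,1) g=2 f=6, (4,3) g=4 f=8, (5,2) g=4 f=6]

order=[(3,2) → (4,2)]; open=[(2,0) g=1 f=8, (2,1) g=2 f=8, (2,2) g=3 f=8, (3,3) g=3 f=8, (4,0) g=1 f=6, (4,1) g=2 f=6, (4,3) g=4 f=8, (5,2) g=4 f=6]; closed=[(3,0), (3,1), (3,2), (4,2)]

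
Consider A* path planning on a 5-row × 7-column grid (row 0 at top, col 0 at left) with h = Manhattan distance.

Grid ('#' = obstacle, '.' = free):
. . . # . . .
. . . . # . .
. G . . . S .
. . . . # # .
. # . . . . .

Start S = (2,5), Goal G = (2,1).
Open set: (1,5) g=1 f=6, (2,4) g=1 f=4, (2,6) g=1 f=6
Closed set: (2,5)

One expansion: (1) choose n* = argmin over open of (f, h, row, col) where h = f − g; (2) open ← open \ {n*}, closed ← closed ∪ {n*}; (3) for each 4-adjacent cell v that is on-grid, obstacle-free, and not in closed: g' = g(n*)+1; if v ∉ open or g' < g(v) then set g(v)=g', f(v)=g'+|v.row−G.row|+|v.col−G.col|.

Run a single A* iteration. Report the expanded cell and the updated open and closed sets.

expanded=(2,4); open=[(1,5) g=1 f=6, (2,3) g=2 f=4, (2,6) g=1 f=6]; closed=[(2,4), (2,5)]

step 1: expand (2,4) (f=4, h=3) → closed; open now [(1,5) g=1 f=6, (2,3) g=2 f=4, (2,6) g=1 f=6]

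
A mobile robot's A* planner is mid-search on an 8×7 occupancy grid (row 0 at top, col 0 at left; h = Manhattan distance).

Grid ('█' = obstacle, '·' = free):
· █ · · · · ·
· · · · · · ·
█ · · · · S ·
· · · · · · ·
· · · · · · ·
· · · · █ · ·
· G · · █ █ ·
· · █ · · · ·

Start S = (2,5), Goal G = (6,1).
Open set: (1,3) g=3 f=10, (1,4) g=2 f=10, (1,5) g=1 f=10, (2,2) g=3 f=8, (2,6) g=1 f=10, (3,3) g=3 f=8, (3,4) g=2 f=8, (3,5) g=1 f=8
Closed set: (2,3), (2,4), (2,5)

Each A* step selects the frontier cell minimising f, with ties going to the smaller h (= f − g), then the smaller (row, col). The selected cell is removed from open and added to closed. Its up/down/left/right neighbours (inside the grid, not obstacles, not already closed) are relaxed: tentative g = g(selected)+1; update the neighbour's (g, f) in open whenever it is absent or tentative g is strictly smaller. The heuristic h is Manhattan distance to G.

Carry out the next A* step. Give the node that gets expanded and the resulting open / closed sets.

step 1: expand (2,2) (f=8, h=5) → closed; open now [(1,2) g=4 f=10, (1,3) g=3 f=10, (1,4) g=2 f=10, (1,5) g=1 f=10, (2,1) g=4 f=8, (2,6) g=1 f=10, (3,2) g=4 f=8, (3,3) g=3 f=8, (3,4) g=2 f=8, (3,5) g=1 f=8]

expanded=(2,2); open=[(1,2) g=4 f=10, (1,3) g=3 f=10, (1,4) g=2 f=10, (1,5) g=1 f=10, (2,1) g=4 f=8, (2,6) g=1 f=10, (3,2) g=4 f=8, (3,3) g=3 f=8, (3,4) g=2 f=8, (3,5) g=1 f=8]; closed=[(2,2), (2,3), (2,4), (2,5)]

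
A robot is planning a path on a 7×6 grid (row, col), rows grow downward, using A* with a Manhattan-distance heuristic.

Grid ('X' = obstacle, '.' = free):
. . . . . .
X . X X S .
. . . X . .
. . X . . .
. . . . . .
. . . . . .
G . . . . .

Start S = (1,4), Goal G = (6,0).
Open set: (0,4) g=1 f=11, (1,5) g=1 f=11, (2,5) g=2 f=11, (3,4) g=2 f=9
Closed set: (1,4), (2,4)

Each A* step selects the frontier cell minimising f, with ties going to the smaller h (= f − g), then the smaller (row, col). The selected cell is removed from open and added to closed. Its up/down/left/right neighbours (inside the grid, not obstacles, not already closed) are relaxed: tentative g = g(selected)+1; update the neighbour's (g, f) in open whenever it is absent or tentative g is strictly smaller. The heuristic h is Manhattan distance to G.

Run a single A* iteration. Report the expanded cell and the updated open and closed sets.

step 1: expand (3,4) (f=9, h=7) → closed; open now [(0,4) g=1 f=11, (1,5) g=1 f=11, (2,5) g=2 f=11, (3,3) g=3 f=9, (3,5) g=3 f=11, (4,4) g=3 f=9]

expanded=(3,4); open=[(0,4) g=1 f=11, (1,5) g=1 f=11, (2,5) g=2 f=11, (3,3) g=3 f=9, (3,5) g=3 f=11, (4,4) g=3 f=9]; closed=[(1,4), (2,4), (3,4)]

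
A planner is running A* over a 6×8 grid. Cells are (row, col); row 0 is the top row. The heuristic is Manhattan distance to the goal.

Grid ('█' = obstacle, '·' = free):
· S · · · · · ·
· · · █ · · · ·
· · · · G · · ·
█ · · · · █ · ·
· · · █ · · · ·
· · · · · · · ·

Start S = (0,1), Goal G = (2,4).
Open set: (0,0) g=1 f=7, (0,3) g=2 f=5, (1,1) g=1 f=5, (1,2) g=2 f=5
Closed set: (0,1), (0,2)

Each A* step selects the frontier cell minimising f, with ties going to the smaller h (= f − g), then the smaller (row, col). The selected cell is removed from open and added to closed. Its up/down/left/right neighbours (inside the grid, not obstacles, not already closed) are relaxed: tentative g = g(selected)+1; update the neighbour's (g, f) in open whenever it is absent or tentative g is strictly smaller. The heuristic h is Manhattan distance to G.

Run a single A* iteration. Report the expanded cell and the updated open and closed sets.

step 1: expand (0,3) (f=5, h=3) → closed; open now [(0,0) g=1 f=7, (0,4) g=3 f=5, (1,1) g=1 f=5, (1,2) g=2 f=5]

expanded=(0,3); open=[(0,0) g=1 f=7, (0,4) g=3 f=5, (1,1) g=1 f=5, (1,2) g=2 f=5]; closed=[(0,1), (0,2), (0,3)]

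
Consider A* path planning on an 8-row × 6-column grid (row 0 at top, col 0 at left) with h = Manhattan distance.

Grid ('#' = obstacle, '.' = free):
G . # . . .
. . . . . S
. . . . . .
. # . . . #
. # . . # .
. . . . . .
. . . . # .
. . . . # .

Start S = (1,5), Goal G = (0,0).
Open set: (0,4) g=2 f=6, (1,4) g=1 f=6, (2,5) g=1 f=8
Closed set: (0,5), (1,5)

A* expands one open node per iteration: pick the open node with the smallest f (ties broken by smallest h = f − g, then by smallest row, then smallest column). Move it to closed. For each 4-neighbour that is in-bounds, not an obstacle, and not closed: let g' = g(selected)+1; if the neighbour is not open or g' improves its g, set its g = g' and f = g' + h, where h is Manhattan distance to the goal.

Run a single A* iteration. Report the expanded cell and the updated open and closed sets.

expanded=(0,4); open=[(0,3) g=3 f=6, (1,4) g=1 f=6, (2,5) g=1 f=8]; closed=[(0,4), (0,5), (1,5)]

step 1: expand (0,4) (f=6, h=4) → closed; open now [(0,3) g=3 f=6, (1,4) g=1 f=6, (2,5) g=1 f=8]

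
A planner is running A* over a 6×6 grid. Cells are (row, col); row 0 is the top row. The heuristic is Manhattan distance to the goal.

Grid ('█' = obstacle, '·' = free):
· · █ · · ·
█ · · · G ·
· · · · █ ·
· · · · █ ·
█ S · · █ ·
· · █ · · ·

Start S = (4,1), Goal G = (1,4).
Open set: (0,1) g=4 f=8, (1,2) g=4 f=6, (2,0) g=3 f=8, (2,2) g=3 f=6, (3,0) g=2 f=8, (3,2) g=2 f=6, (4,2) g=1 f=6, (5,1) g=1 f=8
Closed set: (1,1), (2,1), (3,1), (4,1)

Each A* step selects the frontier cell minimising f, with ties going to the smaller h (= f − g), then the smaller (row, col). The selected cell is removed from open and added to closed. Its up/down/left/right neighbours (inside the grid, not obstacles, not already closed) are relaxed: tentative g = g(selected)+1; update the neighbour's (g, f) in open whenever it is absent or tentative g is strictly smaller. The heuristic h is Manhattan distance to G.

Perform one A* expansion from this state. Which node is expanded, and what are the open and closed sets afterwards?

expanded=(1,2); open=[(0,1) g=4 f=8, (1,3) g=5 f=6, (2,0) g=3 f=8, (2,2) g=3 f=6, (3,0) g=2 f=8, (3,2) g=2 f=6, (4,2) g=1 f=6, (5,1) g=1 f=8]; closed=[(1,1), (1,2), (2,1), (3,1), (4,1)]

step 1: expand (1,2) (f=6, h=2) → closed; open now [(0,1) g=4 f=8, (1,3) g=5 f=6, (2,0) g=3 f=8, (2,2) g=3 f=6, (3,0) g=2 f=8, (3,2) g=2 f=6, (4,2) g=1 f=6, (5,1) g=1 f=8]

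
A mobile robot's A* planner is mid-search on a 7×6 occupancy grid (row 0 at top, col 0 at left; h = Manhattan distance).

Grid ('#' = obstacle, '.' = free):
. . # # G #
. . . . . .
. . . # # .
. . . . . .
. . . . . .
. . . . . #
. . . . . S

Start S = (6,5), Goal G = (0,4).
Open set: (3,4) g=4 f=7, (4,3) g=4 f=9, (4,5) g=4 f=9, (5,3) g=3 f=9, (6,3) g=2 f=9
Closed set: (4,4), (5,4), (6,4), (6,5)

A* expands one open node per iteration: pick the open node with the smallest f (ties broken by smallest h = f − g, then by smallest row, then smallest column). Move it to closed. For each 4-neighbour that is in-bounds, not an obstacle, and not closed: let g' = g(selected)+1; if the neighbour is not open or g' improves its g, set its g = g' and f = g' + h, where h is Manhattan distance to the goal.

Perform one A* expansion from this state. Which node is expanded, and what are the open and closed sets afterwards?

expanded=(3,4); open=[(3,3) g=5 f=9, (3,5) g=5 f=9, (4,3) g=4 f=9, (4,5) g=4 f=9, (5,3) g=3 f=9, (6,3) g=2 f=9]; closed=[(3,4), (4,4), (5,4), (6,4), (6,5)]

step 1: expand (3,4) (f=7, h=3) → closed; open now [(3,3) g=5 f=9, (3,5) g=5 f=9, (4,3) g=4 f=9, (4,5) g=4 f=9, (5,3) g=3 f=9, (6,3) g=2 f=9]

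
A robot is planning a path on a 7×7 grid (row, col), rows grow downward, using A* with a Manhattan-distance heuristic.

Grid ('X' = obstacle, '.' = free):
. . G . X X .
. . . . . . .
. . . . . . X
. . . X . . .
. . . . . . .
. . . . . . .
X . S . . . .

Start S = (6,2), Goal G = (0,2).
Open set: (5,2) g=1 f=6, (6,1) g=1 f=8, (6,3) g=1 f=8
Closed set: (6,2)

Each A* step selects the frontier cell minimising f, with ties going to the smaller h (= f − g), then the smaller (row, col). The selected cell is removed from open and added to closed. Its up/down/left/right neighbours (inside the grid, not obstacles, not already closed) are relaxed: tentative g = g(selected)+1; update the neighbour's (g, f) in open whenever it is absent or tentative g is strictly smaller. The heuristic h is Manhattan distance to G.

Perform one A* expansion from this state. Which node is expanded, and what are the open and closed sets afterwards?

step 1: expand (5,2) (f=6, h=5) → closed; open now [(4,2) g=2 f=6, (5,1) g=2 f=8, (5,3) g=2 f=8, (6,1) g=1 f=8, (6,3) g=1 f=8]

expanded=(5,2); open=[(4,2) g=2 f=6, (5,1) g=2 f=8, (5,3) g=2 f=8, (6,1) g=1 f=8, (6,3) g=1 f=8]; closed=[(5,2), (6,2)]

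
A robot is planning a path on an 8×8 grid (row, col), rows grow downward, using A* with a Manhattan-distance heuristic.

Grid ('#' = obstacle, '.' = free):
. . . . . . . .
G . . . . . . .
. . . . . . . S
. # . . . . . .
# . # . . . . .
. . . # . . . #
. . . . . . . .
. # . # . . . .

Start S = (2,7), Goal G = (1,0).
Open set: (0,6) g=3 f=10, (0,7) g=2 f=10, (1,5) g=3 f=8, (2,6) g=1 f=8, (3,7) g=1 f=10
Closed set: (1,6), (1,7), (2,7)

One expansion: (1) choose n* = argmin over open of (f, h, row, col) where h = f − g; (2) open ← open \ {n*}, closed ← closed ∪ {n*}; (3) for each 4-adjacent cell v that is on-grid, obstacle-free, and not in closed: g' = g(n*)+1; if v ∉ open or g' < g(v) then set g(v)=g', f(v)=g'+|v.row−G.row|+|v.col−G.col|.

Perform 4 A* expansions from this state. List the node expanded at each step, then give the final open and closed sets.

step 1: expand (1,5) (f=8, h=5) → closed; open now [(0,5) g=4 f=10, (0,6) g=3 f=10, (0,7) g=2 f=10, (1,4) g=4 f=8, (2,5) g=4 f=10, (2,6) g=1 f=8, (3,7) g=1 f=10]
step 2: expand (1,4) (f=8, h=4) → closed; open now [(0,4) g=5 f=10, (0,5) g=4 f=10, (0,6) g=3 f=10, (0,7) g=2 f=10, (1,3) g=5 f=8, (2,4) g=5 f=10, (2,5) g=4 f=10, (2,6) g=1 f=8, (3,7) g=1 f=10]
step 3: expand (1,3) (f=8, h=3) → closed; open now [(0,3) g=6 f=10, (0,4) g=5 f=10, (0,5) g=4 f=10, (0,6) g=3 f=10, (0,7) g=2 f=10, (1,2) g=6 f=8, (2,3) g=6 f=10, (2,4) g=5 f=10, (2,5) g=4 f=10, (2,6) g=1 f=8, (3,7) g=1 f=10]
step 4: expand (1,2) (f=8, h=2) → closed; open now [(0,2) g=7 f=10, (0,3) g=6 f=10, (0,4) g=5 f=10, (0,5) g=4 f=10, (0,6) g=3 f=10, (0,7) g=2 f=10, (1,1) g=7 f=8, (2,2) g=7 f=10, (2,3) g=6 f=10, (2,4) g=5 f=10, (2,5) g=4 f=10, (2,6) g=1 f=8, (3,7) g=1 f=10]

order=[(1,5) → (1,4) → (1,3) → (1,2)]; open=[(0,2) g=7 f=10, (0,3) g=6 f=10, (0,4) g=5 f=10, (0,5) g=4 f=10, (0,6) g=3 f=10, (0,7) g=2 f=10, (1,1) g=7 f=8, (2,2) g=7 f=10, (2,3) g=6 f=10, (2,4) g=5 f=10, (2,5) g=4 f=10, (2,6) g=1 f=8, (3,7) g=1 f=10]; closed=[(1,2), (1,3), (1,4), (1,5), (1,6), (1,7), (2,7)]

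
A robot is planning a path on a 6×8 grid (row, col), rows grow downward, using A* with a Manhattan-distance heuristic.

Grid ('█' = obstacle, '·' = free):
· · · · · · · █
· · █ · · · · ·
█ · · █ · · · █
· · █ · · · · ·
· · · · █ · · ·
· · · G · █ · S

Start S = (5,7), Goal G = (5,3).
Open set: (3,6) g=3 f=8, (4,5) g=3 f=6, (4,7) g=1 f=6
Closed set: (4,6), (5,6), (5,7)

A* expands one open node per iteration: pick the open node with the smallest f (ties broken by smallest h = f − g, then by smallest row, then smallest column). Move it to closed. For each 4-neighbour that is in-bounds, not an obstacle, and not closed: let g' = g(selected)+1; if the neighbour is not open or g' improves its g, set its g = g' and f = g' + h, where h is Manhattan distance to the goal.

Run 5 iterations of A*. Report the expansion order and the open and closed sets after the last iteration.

order=[(4,5) → (4,7) → (3,5) → (3,4) → (3,3)]; open=[(2,4) g=6 f=10, (2,5) g=5 f=10, (3,6) g=3 f=8, (3,7) g=2 f=8, (4,3) g=7 f=8]; closed=[(3,3), (3,4), (3,5), (4,5), (4,6), (4,7), (5,6), (5,7)]

step 1: expand (4,5) (f=6, h=3) → closed; open now [(3,5) g=4 f=8, (3,6) g=3 f=8, (4,7) g=1 f=6]
step 2: expand (4,7) (f=6, h=5) → closed; open now [(3,5) g=4 f=8, (3,6) g=3 f=8, (3,7) g=2 f=8]
step 3: expand (3,5) (f=8, h=4) → closed; open now [(2,5) g=5 f=10, (3,4) g=5 f=8, (3,6) g=3 f=8, (3,7) g=2 f=8]
step 4: expand (3,4) (f=8, h=3) → closed; open now [(2,4) g=6 f=10, (2,5) g=5 f=10, (3,3) g=6 f=8, (3,6) g=3 f=8, (3,7) g=2 f=8]
step 5: expand (3,3) (f=8, h=2) → closed; open now [(2,4) g=6 f=10, (2,5) g=5 f=10, (3,6) g=3 f=8, (3,7) g=2 f=8, (4,3) g=7 f=8]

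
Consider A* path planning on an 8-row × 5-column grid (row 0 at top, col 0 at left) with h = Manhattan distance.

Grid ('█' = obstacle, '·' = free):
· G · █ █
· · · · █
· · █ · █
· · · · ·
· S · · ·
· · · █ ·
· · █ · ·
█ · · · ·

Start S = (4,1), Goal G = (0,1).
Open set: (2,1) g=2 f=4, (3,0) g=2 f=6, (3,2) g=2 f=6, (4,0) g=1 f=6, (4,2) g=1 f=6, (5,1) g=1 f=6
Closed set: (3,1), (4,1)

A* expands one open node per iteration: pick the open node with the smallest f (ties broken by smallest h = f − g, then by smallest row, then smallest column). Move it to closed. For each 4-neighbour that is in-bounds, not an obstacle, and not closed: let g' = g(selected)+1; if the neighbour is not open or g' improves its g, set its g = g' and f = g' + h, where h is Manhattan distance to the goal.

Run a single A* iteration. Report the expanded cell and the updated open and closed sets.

step 1: expand (2,1) (f=4, h=2) → closed; open now [(1,1) g=3 f=4, (2,0) g=3 f=6, (3,0) g=2 f=6, (3,2) g=2 f=6, (4,0) g=1 f=6, (4,2) g=1 f=6, (5,1) g=1 f=6]

expanded=(2,1); open=[(1,1) g=3 f=4, (2,0) g=3 f=6, (3,0) g=2 f=6, (3,2) g=2 f=6, (4,0) g=1 f=6, (4,2) g=1 f=6, (5,1) g=1 f=6]; closed=[(2,1), (3,1), (4,1)]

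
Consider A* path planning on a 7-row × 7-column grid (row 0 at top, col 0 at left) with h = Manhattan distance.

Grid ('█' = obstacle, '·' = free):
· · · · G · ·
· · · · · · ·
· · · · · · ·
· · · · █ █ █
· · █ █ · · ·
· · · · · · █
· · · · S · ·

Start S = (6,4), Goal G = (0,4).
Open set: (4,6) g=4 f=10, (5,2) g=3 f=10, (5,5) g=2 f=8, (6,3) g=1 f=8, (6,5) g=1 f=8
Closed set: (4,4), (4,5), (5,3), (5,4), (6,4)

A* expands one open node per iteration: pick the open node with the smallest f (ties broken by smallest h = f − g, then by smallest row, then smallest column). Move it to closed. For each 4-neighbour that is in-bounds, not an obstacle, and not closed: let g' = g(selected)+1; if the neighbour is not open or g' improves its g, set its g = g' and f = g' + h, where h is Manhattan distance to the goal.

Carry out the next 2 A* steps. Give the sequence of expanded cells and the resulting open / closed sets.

order=[(5,5) → (6,3)]; open=[(4,6) g=4 f=10, (5,2) g=3 f=10, (6,2) g=2 f=10, (6,5) g=1 f=8]; closed=[(4,4), (4,5), (5,3), (5,4), (5,5), (6,3), (6,4)]

step 1: expand (5,5) (f=8, h=6) → closed; open now [(4,6) g=4 f=10, (5,2) g=3 f=10, (6,3) g=1 f=8, (6,5) g=1 f=8]
step 2: expand (6,3) (f=8, h=7) → closed; open now [(4,6) g=4 f=10, (5,2) g=3 f=10, (6,2) g=2 f=10, (6,5) g=1 f=8]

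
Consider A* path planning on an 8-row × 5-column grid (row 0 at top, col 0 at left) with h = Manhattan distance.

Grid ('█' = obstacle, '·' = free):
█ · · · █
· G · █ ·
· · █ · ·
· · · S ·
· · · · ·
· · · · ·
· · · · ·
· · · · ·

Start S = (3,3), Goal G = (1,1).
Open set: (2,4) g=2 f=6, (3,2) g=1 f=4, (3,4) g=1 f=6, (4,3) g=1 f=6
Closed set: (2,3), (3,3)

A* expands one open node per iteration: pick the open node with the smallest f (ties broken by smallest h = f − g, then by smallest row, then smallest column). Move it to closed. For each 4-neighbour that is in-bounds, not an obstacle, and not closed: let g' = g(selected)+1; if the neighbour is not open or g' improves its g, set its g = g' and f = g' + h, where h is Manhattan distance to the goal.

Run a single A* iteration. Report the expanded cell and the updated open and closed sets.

step 1: expand (3,2) (f=4, h=3) → closed; open now [(2,4) g=2 f=6, (3,1) g=2 f=4, (3,4) g=1 f=6, (4,2) g=2 f=6, (4,3) g=1 f=6]

expanded=(3,2); open=[(2,4) g=2 f=6, (3,1) g=2 f=4, (3,4) g=1 f=6, (4,2) g=2 f=6, (4,3) g=1 f=6]; closed=[(2,3), (3,2), (3,3)]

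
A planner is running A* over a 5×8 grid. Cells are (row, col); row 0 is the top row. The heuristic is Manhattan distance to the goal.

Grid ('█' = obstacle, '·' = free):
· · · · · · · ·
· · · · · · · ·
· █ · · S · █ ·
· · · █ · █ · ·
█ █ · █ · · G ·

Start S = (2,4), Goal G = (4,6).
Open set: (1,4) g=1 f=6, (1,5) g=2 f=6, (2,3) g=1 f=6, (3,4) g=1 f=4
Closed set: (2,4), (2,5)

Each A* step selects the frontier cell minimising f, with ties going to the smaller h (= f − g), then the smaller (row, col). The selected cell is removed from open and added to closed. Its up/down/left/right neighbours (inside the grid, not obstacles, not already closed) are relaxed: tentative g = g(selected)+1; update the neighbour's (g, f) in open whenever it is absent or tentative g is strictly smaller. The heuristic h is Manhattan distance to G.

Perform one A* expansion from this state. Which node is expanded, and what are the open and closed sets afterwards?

expanded=(3,4); open=[(1,4) g=1 f=6, (1,5) g=2 f=6, (2,3) g=1 f=6, (4,4) g=2 f=4]; closed=[(2,4), (2,5), (3,4)]

step 1: expand (3,4) (f=4, h=3) → closed; open now [(1,4) g=1 f=6, (1,5) g=2 f=6, (2,3) g=1 f=6, (4,4) g=2 f=4]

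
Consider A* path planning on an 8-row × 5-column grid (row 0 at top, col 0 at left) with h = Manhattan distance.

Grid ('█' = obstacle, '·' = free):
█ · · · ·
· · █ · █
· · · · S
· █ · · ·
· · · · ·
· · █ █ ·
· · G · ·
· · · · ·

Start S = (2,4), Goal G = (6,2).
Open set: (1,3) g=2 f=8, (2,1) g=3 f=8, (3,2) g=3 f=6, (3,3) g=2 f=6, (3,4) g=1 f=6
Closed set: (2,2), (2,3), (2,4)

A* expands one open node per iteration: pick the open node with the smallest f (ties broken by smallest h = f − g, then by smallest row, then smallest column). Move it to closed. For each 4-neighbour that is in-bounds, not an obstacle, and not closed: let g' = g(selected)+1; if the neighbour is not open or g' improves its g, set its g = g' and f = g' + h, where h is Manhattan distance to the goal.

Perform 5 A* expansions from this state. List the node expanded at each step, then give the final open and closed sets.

order=[(3,2) → (4,2) → (3,3) → (4,3) → (3,4)]; open=[(1,3) g=2 f=8, (2,1) g=3 f=8, (4,1) g=5 f=8, (4,4) g=2 f=6]; closed=[(2,2), (2,3), (2,4), (3,2), (3,3), (3,4), (4,2), (4,3)]

step 1: expand (3,2) (f=6, h=3) → closed; open now [(1,3) g=2 f=8, (2,1) g=3 f=8, (3,3) g=2 f=6, (3,4) g=1 f=6, (4,2) g=4 f=6]
step 2: expand (4,2) (f=6, h=2) → closed; open now [(1,3) g=2 f=8, (2,1) g=3 f=8, (3,3) g=2 f=6, (3,4) g=1 f=6, (4,1) g=5 f=8, (4,3) g=5 f=8]
step 3: expand (3,3) (f=6, h=4) → closed; open now [(1,3) g=2 f=8, (2,1) g=3 f=8, (3,4) g=1 f=6, (4,1) g=5 f=8, (4,3) g=3 f=6]
step 4: expand (4,3) (f=6, h=3) → closed; open now [(1,3) g=2 f=8, (2,1) g=3 f=8, (3,4) g=1 f=6, (4,1) g=5 f=8, (4,4) g=4 f=8]
step 5: expand (3,4) (f=6, h=5) → closed; open now [(1,3) g=2 f=8, (2,1) g=3 f=8, (4,1) g=5 f=8, (4,4) g=2 f=6]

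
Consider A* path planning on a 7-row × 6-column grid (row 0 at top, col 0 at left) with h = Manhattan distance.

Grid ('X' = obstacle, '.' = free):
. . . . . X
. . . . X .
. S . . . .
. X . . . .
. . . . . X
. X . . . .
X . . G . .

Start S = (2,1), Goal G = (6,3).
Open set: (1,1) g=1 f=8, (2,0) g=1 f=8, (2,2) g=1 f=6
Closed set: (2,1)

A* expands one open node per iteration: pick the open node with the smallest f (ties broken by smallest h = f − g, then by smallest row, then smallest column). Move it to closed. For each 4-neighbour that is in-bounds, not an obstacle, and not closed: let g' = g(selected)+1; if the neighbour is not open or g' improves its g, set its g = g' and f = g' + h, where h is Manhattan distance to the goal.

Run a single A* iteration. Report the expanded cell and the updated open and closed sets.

step 1: expand (2,2) (f=6, h=5) → closed; open now [(1,1) g=1 f=8, (1,2) g=2 f=8, (2,0) g=1 f=8, (2,3) g=2 f=6, (3,2) g=2 f=6]

expanded=(2,2); open=[(1,1) g=1 f=8, (1,2) g=2 f=8, (2,0) g=1 f=8, (2,3) g=2 f=6, (3,2) g=2 f=6]; closed=[(2,1), (2,2)]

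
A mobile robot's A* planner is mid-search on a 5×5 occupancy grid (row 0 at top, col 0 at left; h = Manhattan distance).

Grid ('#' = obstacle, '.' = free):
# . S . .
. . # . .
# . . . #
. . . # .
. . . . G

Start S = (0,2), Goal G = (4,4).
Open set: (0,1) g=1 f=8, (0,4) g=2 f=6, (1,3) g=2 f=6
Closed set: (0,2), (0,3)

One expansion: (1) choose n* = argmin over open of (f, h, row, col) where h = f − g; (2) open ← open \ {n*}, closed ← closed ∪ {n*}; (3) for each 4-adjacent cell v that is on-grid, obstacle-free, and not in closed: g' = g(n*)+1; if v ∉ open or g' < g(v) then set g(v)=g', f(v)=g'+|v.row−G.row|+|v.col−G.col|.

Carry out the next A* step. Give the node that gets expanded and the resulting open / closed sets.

expanded=(0,4); open=[(0,1) g=1 f=8, (1,3) g=2 f=6, (1,4) g=3 f=6]; closed=[(0,2), (0,3), (0,4)]

step 1: expand (0,4) (f=6, h=4) → closed; open now [(0,1) g=1 f=8, (1,3) g=2 f=6, (1,4) g=3 f=6]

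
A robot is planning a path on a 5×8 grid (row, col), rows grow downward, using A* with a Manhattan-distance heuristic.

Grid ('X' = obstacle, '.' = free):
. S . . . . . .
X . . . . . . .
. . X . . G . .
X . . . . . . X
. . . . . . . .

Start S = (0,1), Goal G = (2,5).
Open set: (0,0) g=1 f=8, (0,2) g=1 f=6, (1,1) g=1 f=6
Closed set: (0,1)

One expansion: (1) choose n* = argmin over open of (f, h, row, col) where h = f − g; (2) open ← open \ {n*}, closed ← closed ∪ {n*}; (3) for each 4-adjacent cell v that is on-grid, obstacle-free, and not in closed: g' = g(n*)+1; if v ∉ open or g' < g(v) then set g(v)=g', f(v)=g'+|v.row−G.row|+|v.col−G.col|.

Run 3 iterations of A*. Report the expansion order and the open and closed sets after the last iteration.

step 1: expand (0,2) (f=6, h=5) → closed; open now [(0,0) g=1 f=8, (0,3) g=2 f=6, (1,1) g=1 f=6, (1,2) g=2 f=6]
step 2: expand (0,3) (f=6, h=4) → closed; open now [(0,0) g=1 f=8, (0,4) g=3 f=6, (1,1) g=1 f=6, (1,2) g=2 f=6, (1,3) g=3 f=6]
step 3: expand (0,4) (f=6, h=3) → closed; open now [(0,0) g=1 f=8, (0,5) g=4 f=6, (1,1) g=1 f=6, (1,2) g=2 f=6, (1,3) g=3 f=6, (1,4) g=4 f=6]

order=[(0,2) → (0,3) → (0,4)]; open=[(0,0) g=1 f=8, (0,5) g=4 f=6, (1,1) g=1 f=6, (1,2) g=2 f=6, (1,3) g=3 f=6, (1,4) g=4 f=6]; closed=[(0,1), (0,2), (0,3), (0,4)]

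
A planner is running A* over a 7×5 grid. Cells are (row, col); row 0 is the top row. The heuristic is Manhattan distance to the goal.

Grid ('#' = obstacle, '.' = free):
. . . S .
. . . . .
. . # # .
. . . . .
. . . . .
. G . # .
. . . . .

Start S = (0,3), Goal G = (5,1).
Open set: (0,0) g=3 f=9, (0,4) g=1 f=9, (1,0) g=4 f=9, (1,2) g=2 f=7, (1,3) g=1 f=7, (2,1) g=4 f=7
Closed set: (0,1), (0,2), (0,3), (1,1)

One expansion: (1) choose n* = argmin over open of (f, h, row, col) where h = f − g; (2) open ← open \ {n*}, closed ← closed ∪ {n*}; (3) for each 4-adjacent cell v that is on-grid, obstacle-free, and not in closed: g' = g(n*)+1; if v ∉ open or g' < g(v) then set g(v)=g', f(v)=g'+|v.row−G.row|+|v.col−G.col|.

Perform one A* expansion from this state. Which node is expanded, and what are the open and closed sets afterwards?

expanded=(2,1); open=[(0,0) g=3 f=9, (0,4) g=1 f=9, (1,0) g=4 f=9, (1,2) g=2 f=7, (1,3) g=1 f=7, (2,0) g=5 f=9, (3,1) g=5 f=7]; closed=[(0,1), (0,2), (0,3), (1,1), (2,1)]

step 1: expand (2,1) (f=7, h=3) → closed; open now [(0,0) g=3 f=9, (0,4) g=1 f=9, (1,0) g=4 f=9, (1,2) g=2 f=7, (1,3) g=1 f=7, (2,0) g=5 f=9, (3,1) g=5 f=7]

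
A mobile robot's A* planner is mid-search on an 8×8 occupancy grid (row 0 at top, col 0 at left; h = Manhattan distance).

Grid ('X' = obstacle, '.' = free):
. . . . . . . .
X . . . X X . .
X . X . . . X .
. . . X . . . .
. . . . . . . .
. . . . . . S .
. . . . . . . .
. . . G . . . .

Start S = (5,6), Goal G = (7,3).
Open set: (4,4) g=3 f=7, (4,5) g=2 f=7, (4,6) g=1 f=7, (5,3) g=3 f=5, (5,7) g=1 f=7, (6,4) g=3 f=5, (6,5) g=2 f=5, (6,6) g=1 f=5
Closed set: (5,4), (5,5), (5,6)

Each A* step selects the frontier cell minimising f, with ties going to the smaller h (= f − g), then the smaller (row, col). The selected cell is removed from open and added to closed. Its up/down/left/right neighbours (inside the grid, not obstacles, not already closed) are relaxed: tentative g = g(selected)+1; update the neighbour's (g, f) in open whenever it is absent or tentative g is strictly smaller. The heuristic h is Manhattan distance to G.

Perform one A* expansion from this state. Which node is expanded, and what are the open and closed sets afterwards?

step 1: expand (5,3) (f=5, h=2) → closed; open now [(4,3) g=4 f=7, (4,4) g=3 f=7, (4,5) g=2 f=7, (4,6) g=1 f=7, (5,2) g=4 f=7, (5,7) g=1 f=7, (6,3) g=4 f=5, (6,4) g=3 f=5, (6,5) g=2 f=5, (6,6) g=1 f=5]

expanded=(5,3); open=[(4,3) g=4 f=7, (4,4) g=3 f=7, (4,5) g=2 f=7, (4,6) g=1 f=7, (5,2) g=4 f=7, (5,7) g=1 f=7, (6,3) g=4 f=5, (6,4) g=3 f=5, (6,5) g=2 f=5, (6,6) g=1 f=5]; closed=[(5,3), (5,4), (5,5), (5,6)]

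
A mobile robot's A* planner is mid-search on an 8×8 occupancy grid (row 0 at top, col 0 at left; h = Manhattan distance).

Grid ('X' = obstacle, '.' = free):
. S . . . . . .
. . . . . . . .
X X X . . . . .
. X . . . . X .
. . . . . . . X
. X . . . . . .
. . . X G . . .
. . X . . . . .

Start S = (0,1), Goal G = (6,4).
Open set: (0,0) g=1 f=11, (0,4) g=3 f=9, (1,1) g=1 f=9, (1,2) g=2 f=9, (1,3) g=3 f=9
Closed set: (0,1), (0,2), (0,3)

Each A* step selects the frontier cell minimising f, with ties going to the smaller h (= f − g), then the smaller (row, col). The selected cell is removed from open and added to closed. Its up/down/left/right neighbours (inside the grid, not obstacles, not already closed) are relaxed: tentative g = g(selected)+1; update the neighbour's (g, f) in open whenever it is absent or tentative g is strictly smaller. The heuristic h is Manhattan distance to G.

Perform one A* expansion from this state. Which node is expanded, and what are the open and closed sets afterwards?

step 1: expand (0,4) (f=9, h=6) → closed; open now [(0,0) g=1 f=11, (0,5) g=4 f=11, (1,1) g=1 f=9, (1,2) g=2 f=9, (1,3) g=3 f=9, (1,4) g=4 f=9]

expanded=(0,4); open=[(0,0) g=1 f=11, (0,5) g=4 f=11, (1,1) g=1 f=9, (1,2) g=2 f=9, (1,3) g=3 f=9, (1,4) g=4 f=9]; closed=[(0,1), (0,2), (0,3), (0,4)]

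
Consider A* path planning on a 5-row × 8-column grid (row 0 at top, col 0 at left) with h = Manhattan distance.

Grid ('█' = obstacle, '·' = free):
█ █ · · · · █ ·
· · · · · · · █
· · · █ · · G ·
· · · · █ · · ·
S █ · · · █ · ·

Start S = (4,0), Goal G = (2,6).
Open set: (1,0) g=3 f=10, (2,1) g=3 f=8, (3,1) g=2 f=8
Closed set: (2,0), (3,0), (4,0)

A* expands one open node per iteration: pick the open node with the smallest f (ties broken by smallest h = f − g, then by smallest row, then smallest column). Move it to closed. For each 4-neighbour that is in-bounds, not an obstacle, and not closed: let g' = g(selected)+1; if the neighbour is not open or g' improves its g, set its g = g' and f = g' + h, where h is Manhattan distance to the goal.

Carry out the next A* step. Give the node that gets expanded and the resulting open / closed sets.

expanded=(2,1); open=[(1,0) g=3 f=10, (1,1) g=4 f=10, (2,2) g=4 f=8, (3,1) g=2 f=8]; closed=[(2,0), (2,1), (3,0), (4,0)]

step 1: expand (2,1) (f=8, h=5) → closed; open now [(1,0) g=3 f=10, (1,1) g=4 f=10, (2,2) g=4 f=8, (3,1) g=2 f=8]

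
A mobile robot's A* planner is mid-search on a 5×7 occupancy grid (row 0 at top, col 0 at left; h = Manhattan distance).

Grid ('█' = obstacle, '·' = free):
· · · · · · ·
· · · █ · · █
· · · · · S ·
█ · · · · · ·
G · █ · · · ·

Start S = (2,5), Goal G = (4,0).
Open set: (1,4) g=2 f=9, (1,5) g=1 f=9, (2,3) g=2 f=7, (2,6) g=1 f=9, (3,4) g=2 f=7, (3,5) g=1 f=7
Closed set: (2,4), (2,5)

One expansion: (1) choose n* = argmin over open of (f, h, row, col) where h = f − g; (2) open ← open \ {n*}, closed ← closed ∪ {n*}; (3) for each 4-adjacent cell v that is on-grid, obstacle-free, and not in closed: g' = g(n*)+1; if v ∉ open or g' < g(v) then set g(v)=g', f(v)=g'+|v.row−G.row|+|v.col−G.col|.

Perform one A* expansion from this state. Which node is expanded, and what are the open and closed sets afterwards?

expanded=(2,3); open=[(1,4) g=2 f=9, (1,5) g=1 f=9, (2,2) g=3 f=7, (2,6) g=1 f=9, (3,3) g=3 f=7, (3,4) g=2 f=7, (3,5) g=1 f=7]; closed=[(2,3), (2,4), (2,5)]

step 1: expand (2,3) (f=7, h=5) → closed; open now [(1,4) g=2 f=9, (1,5) g=1 f=9, (2,2) g=3 f=7, (2,6) g=1 f=9, (3,3) g=3 f=7, (3,4) g=2 f=7, (3,5) g=1 f=7]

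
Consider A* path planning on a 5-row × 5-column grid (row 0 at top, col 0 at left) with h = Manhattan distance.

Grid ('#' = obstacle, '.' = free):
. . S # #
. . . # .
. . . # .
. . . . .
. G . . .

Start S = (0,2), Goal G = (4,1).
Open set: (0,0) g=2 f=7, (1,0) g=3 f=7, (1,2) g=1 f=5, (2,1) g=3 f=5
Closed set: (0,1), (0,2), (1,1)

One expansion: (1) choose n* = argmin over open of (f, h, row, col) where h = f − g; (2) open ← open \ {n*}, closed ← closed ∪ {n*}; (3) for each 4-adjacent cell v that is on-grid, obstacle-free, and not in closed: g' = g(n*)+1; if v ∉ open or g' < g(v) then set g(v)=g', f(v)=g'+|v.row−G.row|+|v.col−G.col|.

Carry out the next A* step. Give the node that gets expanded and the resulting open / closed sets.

expanded=(2,1); open=[(0,0) g=2 f=7, (1,0) g=3 f=7, (1,2) g=1 f=5, (2,0) g=4 f=7, (2,2) g=4 f=7, (3,1) g=4 f=5]; closed=[(0,1), (0,2), (1,1), (2,1)]

step 1: expand (2,1) (f=5, h=2) → closed; open now [(0,0) g=2 f=7, (1,0) g=3 f=7, (1,2) g=1 f=5, (2,0) g=4 f=7, (2,2) g=4 f=7, (3,1) g=4 f=5]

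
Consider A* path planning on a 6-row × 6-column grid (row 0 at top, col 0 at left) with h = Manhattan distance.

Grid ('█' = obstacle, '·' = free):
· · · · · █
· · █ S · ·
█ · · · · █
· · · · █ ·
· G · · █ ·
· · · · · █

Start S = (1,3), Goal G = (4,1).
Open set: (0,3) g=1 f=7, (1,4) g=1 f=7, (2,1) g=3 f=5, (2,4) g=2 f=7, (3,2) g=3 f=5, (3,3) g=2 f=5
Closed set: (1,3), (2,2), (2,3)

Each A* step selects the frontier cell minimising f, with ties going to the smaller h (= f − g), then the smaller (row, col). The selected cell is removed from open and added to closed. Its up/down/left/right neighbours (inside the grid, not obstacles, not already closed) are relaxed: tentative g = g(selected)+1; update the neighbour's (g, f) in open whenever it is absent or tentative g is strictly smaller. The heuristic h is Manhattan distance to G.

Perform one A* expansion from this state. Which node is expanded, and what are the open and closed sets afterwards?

expanded=(2,1); open=[(0,3) g=1 f=7, (1,1) g=4 f=7, (1,4) g=1 f=7, (2,4) g=2 f=7, (3,1) g=4 f=5, (3,2) g=3 f=5, (3,3) g=2 f=5]; closed=[(1,3), (2,1), (2,2), (2,3)]

step 1: expand (2,1) (f=5, h=2) → closed; open now [(0,3) g=1 f=7, (1,1) g=4 f=7, (1,4) g=1 f=7, (2,4) g=2 f=7, (3,1) g=4 f=5, (3,2) g=3 f=5, (3,3) g=2 f=5]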